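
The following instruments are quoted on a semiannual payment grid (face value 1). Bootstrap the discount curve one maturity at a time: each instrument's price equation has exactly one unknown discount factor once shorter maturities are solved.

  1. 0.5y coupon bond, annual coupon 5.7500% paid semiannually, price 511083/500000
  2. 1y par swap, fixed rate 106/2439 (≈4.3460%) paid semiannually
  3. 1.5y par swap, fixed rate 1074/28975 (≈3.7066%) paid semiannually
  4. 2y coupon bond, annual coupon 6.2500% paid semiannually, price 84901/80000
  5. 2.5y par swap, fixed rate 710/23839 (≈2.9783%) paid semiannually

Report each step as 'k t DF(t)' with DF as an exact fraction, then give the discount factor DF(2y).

step 1 [0.5y] bond c/2=23/800: DF=(511083/500000 − 23/800·(0))/(1+23/800) = 621/625 ≈ 0.993600
step 2 [1y] swap r/2=53/2439: DF=(1 − 53/2439·(0.993600))/(1+53/2439) = 1197/1250 ≈ 0.957600
step 3 [1.5y] swap r/2=537/28975: DF=(1 − 537/28975·(0.993600+0.957600))/(1+537/28975) = 9463/10000 ≈ 0.946300
step 4 [2y] bond c/2=1/32: DF=(84901/80000 − 1/32·(0.993600+0.957600+0.946300))/(1+1/32) = 9413/10000 ≈ 0.941300
step 5 [2.5y] swap r/2=355/23839: DF=(1 − 355/23839·(0.993600+0.957600+0.946300+0.941300))/(1+355/23839) = 929/1000 ≈ 0.929000

1 1/2 621/625
2 1 1197/1250
3 3/2 9463/10000
4 2 9413/10000
5 5/2 929/1000
DF(2y) = 9413/10000 ≈ 0.941300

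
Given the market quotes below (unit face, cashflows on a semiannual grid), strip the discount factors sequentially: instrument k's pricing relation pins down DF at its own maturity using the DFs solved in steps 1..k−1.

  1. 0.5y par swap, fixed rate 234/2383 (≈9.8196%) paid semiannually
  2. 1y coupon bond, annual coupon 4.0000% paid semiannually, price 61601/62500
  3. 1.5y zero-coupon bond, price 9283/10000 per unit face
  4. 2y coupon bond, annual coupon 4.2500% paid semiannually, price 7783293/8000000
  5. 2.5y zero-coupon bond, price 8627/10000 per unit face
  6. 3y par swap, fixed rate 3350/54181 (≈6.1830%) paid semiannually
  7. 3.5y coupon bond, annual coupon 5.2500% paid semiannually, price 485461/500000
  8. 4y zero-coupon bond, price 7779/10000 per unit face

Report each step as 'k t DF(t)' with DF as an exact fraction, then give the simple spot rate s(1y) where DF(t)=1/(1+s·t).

1 1/2 2383/2500
2 1 2369/2500
3 3/2 9283/10000
4 2 4469/5000
5 5/2 8627/10000
6 3 333/400
7 7/2 323/400
8 4 7779/10000
s(1y) = (1/(2369/2500) − 1)/(1) = 131/2369 ≈ 5.5298%

step 1 [0.5y] swap r/2=117/2383: DF=(1 − 117/2383·(0))/(1+117/2383) = 2383/2500 ≈ 0.953200
step 2 [1y] bond c/2=1/50: DF=(61601/62500 − 1/50·(0.953200))/(1+1/50) = 2369/2500 ≈ 0.947600
step 3 [1.5y] zero: DF = P = 9283/10000 ≈ 0.928300
step 4 [2y] bond c/2=17/800: DF=(7783293/8000000 − 17/800·(0.953200+0.947600+0.928300))/(1+17/800) = 4469/5000 ≈ 0.893800
step 5 [2.5y] zero: DF = P = 8627/10000 ≈ 0.862700
step 6 [3y] swap r/2=1675/54181: DF=(1 − 1675/54181·(0.953200+0.947600+0.928300+0.893800+0.862700))/(1+1675/54181) = 333/400 ≈ 0.832500
step 7 [3.5y] bond c/2=21/800: DF=(485461/500000 − 21/800·(0.953200+0.947600+0.928300+0.893800+0.862700+0.832500))/(1+21/800) = 323/400 ≈ 0.807500
step 8 [4y] zero: DF = P = 7779/10000 ≈ 0.777900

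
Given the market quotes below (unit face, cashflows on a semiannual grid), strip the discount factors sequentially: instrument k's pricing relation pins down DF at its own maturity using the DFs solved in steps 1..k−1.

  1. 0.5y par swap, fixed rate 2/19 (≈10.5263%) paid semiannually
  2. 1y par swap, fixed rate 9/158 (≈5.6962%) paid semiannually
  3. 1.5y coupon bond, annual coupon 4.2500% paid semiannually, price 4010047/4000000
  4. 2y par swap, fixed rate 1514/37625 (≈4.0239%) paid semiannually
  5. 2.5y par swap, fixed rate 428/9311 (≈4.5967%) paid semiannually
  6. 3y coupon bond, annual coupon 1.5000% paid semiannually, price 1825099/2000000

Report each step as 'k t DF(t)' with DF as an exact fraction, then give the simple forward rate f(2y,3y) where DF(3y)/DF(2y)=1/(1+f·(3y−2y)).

step 1 [0.5y] swap r/2=1/19: DF=(1 − 1/19·(0))/(1+1/19) = 19/20 ≈ 0.950000
step 2 [1y] swap r/2=9/316: DF=(1 − 9/316·(0.950000))/(1+9/316) = 473/500 ≈ 0.946000
step 3 [1.5y] bond c/2=17/800: DF=(4010047/4000000 − 17/800·(0.950000+0.946000))/(1+17/800) = 4711/5000 ≈ 0.942200
step 4 [2y] swap r/2=757/37625: DF=(1 − 757/37625·(0.950000+0.946000+0.942200))/(1+757/37625) = 9243/10000 ≈ 0.924300
step 5 [2.5y] swap r/2=214/9311: DF=(1 − 214/9311·(0.950000+0.946000+0.942200+0.924300))/(1+214/9311) = 893/1000 ≈ 0.893000
step 6 [3y] bond c/2=3/400: DF=(1825099/2000000 − 3/400·(0.950000+0.946000+0.942200+0.924300+0.893000))/(1+3/400) = 8711/10000 ≈ 0.871100

1 1/2 19/20
2 1 473/500
3 3/2 4711/5000
4 2 9243/10000
5 5/2 893/1000
6 3 8711/10000
f(2y,3y) = ((9243/10000)/(8711/10000) − 1)/(1) = 532/8711 ≈ 6.1072%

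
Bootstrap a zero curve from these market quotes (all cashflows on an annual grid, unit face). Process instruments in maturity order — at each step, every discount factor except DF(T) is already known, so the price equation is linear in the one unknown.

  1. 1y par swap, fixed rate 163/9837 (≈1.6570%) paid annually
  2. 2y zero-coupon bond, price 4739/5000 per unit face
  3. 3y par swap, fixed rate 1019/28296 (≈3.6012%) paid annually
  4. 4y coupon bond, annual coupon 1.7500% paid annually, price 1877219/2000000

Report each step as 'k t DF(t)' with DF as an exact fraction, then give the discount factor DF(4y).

step 1 [1y] swap r/1=163/9837: DF=(1 − 163/9837·(0))/(1+163/9837) = 9837/10000 ≈ 0.983700
step 2 [2y] zero: DF = P = 4739/5000 ≈ 0.947800
step 3 [3y] swap r/1=1019/28296: DF=(1 − 1019/28296·(0.983700+0.947800))/(1+1019/28296) = 8981/10000 ≈ 0.898100
step 4 [4y] bond c/1=7/400: DF=(1877219/2000000 − 7/400·(0.983700+0.947800+0.898100))/(1+7/400) = 4369/5000 ≈ 0.873800

1 1 9837/10000
2 2 4739/5000
3 3 8981/10000
4 4 4369/5000
DF(4y) = 4369/5000 ≈ 0.873800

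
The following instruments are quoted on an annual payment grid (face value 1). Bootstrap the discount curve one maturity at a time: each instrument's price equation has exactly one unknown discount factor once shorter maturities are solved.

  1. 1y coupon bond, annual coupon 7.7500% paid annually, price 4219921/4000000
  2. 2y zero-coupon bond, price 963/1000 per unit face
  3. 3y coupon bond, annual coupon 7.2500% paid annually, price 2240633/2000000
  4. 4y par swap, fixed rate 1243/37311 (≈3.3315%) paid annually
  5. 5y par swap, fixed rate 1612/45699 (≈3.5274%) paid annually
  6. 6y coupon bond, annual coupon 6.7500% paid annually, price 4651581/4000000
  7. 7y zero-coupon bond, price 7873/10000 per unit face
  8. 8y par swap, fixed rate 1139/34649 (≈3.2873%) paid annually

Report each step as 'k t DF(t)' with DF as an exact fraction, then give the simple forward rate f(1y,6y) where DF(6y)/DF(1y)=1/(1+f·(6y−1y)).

1 1 9791/10000
2 2 963/1000
3 3 9133/10000
4 4 8757/10000
5 5 2097/2500
6 6 2001/2500
7 7 7873/10000
8 8 3861/5000
f(1y,6y) = ((9791/10000)/(2001/2500) − 1)/(5) = 1787/40020 ≈ 4.4653%

step 1 [1y] bond c/1=31/400: DF=(4219921/4000000 − 31/400·(0))/(1+31/400) = 9791/10000 ≈ 0.979100
step 2 [2y] zero: DF = P = 963/1000 ≈ 0.963000
step 3 [3y] bond c/1=29/400: DF=(2240633/2000000 − 29/400·(0.979100+0.963000))/(1+29/400) = 9133/10000 ≈ 0.913300
step 4 [4y] swap r/1=1243/37311: DF=(1 − 1243/37311·(0.979100+0.963000+0.913300))/(1+1243/37311) = 8757/10000 ≈ 0.875700
step 5 [5y] swap r/1=1612/45699: DF=(1 − 1612/45699·(0.979100+0.963000+0.913300+0.875700))/(1+1612/45699) = 2097/2500 ≈ 0.838800
step 6 [6y] bond c/1=27/400: DF=(4651581/4000000 − 27/400·(0.979100+0.963000+0.913300+0.875700+0.838800))/(1+27/400) = 2001/2500 ≈ 0.800400
step 7 [7y] zero: DF = P = 7873/10000 ≈ 0.787300
step 8 [8y] swap r/1=1139/34649: DF=(1 − 1139/34649·(0.979100+0.963000+0.913300+0.875700+0.838800+0.800400+0.787300))/(1+1139/34649) = 3861/5000 ≈ 0.772200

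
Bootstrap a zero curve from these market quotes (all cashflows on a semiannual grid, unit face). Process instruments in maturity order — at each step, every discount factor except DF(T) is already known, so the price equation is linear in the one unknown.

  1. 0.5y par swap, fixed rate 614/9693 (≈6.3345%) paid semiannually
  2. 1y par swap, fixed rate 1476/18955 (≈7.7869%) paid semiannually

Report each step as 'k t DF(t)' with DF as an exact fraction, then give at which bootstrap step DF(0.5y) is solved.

step 1 [0.5y] swap r/2=307/9693: DF=(1 − 307/9693·(0))/(1+307/9693) = 9693/10000 ≈ 0.969300
step 2 [1y] swap r/2=738/18955: DF=(1 − 738/18955·(0.969300))/(1+738/18955) = 4631/5000 ≈ 0.926200

1 1/2 9693/10000
2 1 4631/5000
DF(0.5y) is solved at step 1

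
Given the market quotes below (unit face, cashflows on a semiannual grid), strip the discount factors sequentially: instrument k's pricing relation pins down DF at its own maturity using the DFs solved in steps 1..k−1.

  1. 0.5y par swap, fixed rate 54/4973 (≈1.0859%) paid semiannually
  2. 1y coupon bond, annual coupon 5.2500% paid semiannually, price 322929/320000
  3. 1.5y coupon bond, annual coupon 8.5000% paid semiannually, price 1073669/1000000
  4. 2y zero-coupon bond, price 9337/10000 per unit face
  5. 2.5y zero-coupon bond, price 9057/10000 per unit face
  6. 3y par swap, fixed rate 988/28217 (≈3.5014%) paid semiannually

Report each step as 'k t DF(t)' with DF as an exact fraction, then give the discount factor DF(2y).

step 1 [0.5y] swap r/2=27/4973: DF=(1 − 27/4973·(0))/(1+27/4973) = 4973/5000 ≈ 0.994600
step 2 [1y] bond c/2=21/800: DF=(322929/320000 − 21/800·(0.994600))/(1+21/800) = 9579/10000 ≈ 0.957900
step 3 [1.5y] bond c/2=17/400: DF=(1073669/1000000 − 17/400·(0.994600+0.957900))/(1+17/400) = 9503/10000 ≈ 0.950300
step 4 [2y] zero: DF = P = 9337/10000 ≈ 0.933700
step 5 [2.5y] zero: DF = P = 9057/10000 ≈ 0.905700
step 6 [3y] swap r/2=494/28217: DF=(1 − 494/28217·(0.994600+0.957900+0.950300+0.933700+0.905700))/(1+494/28217) = 2253/2500 ≈ 0.901200

1 1/2 4973/5000
2 1 9579/10000
3 3/2 9503/10000
4 2 9337/10000
5 5/2 9057/10000
6 3 2253/2500
DF(2y) = 9337/10000 ≈ 0.933700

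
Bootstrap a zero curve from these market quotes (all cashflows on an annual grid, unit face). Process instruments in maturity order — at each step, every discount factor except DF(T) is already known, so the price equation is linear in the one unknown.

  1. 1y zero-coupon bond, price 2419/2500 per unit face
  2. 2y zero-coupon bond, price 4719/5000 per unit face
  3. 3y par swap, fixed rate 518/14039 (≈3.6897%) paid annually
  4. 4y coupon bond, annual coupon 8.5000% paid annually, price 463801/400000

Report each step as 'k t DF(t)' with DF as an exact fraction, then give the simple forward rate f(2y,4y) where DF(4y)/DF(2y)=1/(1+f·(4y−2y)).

1 1 2419/2500
2 2 4719/5000
3 3 2241/2500
4 4 8487/10000
f(2y,4y) = ((4719/5000)/(8487/10000) − 1)/(2) = 317/5658 ≈ 5.6027%

step 1 [1y] zero: DF = P = 2419/2500 ≈ 0.967600
step 2 [2y] zero: DF = P = 4719/5000 ≈ 0.943800
step 3 [3y] swap r/1=518/14039: DF=(1 − 518/14039·(0.967600+0.943800))/(1+518/14039) = 2241/2500 ≈ 0.896400
step 4 [4y] bond c/1=17/200: DF=(463801/400000 − 17/200·(0.967600+0.943800+0.896400))/(1+17/200) = 8487/10000 ≈ 0.848700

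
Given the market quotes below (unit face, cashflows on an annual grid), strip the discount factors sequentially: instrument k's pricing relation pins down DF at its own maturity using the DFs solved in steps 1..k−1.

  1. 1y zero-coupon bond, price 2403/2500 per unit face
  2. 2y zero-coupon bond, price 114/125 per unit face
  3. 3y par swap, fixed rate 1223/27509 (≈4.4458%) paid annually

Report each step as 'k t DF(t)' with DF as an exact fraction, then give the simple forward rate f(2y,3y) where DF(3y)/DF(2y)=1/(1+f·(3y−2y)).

1 1 2403/2500
2 2 114/125
3 3 8777/10000
f(2y,3y) = ((114/125)/(8777/10000) − 1)/(1) = 343/8777 ≈ 3.9079%

step 1 [1y] zero: DF = P = 2403/2500 ≈ 0.961200
step 2 [2y] zero: DF = P = 114/125 ≈ 0.912000
step 3 [3y] swap r/1=1223/27509: DF=(1 − 1223/27509·(0.961200+0.912000))/(1+1223/27509) = 8777/10000 ≈ 0.877700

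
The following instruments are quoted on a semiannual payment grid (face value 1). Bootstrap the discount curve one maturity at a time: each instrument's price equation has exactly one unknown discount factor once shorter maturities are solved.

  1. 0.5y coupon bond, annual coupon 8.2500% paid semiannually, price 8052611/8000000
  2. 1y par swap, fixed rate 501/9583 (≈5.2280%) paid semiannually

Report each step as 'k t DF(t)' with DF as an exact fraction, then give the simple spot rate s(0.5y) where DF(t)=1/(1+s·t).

step 1 [0.5y] bond c/2=33/800: DF=(8052611/8000000 − 33/800·(0))/(1+33/800) = 9667/10000 ≈ 0.966700
step 2 [1y] swap r/2=501/19166: DF=(1 − 501/19166·(0.966700))/(1+501/19166) = 9499/10000 ≈ 0.949900

1 1/2 9667/10000
2 1 9499/10000
s(0.5y) = (1/(9667/10000) − 1)/(1/2) = 666/9667 ≈ 6.8894%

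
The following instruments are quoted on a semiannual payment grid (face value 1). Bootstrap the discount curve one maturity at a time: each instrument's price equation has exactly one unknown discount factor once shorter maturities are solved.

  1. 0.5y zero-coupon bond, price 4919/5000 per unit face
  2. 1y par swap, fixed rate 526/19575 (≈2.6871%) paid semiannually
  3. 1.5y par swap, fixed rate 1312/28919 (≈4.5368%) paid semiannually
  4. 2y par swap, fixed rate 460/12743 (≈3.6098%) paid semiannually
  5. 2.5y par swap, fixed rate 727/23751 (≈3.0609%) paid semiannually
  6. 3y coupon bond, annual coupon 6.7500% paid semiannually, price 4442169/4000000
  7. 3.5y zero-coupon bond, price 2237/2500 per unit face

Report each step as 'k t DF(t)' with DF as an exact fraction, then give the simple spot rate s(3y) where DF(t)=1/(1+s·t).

1 1/2 4919/5000
2 1 9737/10000
3 3/2 584/625
4 2 931/1000
5 5/2 9273/10000
6 3 1149/1250
7 7/2 2237/2500
s(3y) = (1/(1149/1250) − 1)/(3) = 101/3447 ≈ 2.9301%

step 1 [0.5y] zero: DF = P = 4919/5000 ≈ 0.983800
step 2 [1y] swap r/2=263/19575: DF=(1 − 263/19575·(0.983800))/(1+263/19575) = 9737/10000 ≈ 0.973700
step 3 [1.5y] swap r/2=656/28919: DF=(1 − 656/28919·(0.983800+0.973700))/(1+656/28919) = 584/625 ≈ 0.934400
step 4 [2y] swap r/2=230/12743: DF=(1 − 230/12743·(0.983800+0.973700+0.934400))/(1+230/12743) = 931/1000 ≈ 0.931000
step 5 [2.5y] swap r/2=727/47502: DF=(1 − 727/47502·(0.983800+0.973700+0.934400+0.931000))/(1+727/47502) = 9273/10000 ≈ 0.927300
step 6 [3y] bond c/2=27/800: DF=(4442169/4000000 − 27/800·(0.983800+0.973700+0.934400+0.931000+0.927300))/(1+27/800) = 1149/1250 ≈ 0.919200
step 7 [3.5y] zero: DF = P = 2237/2500 ≈ 0.894800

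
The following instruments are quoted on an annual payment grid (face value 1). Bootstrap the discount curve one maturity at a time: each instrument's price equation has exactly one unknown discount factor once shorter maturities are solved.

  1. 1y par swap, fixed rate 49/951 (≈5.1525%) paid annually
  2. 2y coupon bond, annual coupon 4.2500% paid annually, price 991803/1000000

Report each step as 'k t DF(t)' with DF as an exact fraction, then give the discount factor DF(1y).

step 1 [1y] swap r/1=49/951: DF=(1 − 49/951·(0))/(1+49/951) = 951/1000 ≈ 0.951000
step 2 [2y] bond c/1=17/400: DF=(991803/1000000 − 17/400·(0.951000))/(1+17/400) = 4563/5000 ≈ 0.912600

1 1 951/1000
2 2 4563/5000
DF(1y) = 951/1000 ≈ 0.951000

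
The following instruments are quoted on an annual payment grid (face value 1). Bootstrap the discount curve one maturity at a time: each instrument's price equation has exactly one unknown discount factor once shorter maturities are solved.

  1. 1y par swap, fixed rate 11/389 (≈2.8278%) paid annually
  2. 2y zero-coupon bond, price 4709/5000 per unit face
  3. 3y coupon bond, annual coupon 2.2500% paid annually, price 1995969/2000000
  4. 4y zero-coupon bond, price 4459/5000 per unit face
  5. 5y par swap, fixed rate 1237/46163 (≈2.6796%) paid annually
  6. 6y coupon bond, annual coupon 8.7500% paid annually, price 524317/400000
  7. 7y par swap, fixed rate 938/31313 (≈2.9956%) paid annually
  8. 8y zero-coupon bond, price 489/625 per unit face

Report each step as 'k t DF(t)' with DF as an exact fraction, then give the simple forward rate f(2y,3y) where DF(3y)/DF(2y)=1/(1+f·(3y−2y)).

1 1 389/400
2 2 4709/5000
3 3 9339/10000
4 4 4459/5000
5 5 8763/10000
6 6 8339/10000
7 7 2031/2500
8 8 489/625
f(2y,3y) = ((4709/5000)/(9339/10000) − 1)/(1) = 79/9339 ≈ 0.8459%

step 1 [1y] swap r/1=11/389: DF=(1 − 11/389·(0))/(1+11/389) = 389/400 ≈ 0.972500
step 2 [2y] zero: DF = P = 4709/5000 ≈ 0.941800
step 3 [3y] bond c/1=9/400: DF=(1995969/2000000 − 9/400·(0.972500+0.941800))/(1+9/400) = 9339/10000 ≈ 0.933900
step 4 [4y] zero: DF = P = 4459/5000 ≈ 0.891800
step 5 [5y] swap r/1=1237/46163: DF=(1 − 1237/46163·(0.972500+0.941800+0.933900+0.891800))/(1+1237/46163) = 8763/10000 ≈ 0.876300
step 6 [6y] bond c/1=7/80: DF=(524317/400000 − 7/80·(0.972500+0.941800+0.933900+0.891800+0.876300))/(1+7/80) = 8339/10000 ≈ 0.833900
step 7 [7y] swap r/1=938/31313: DF=(1 − 938/31313·(0.972500+0.941800+0.933900+0.891800+0.876300+0.833900))/(1+938/31313) = 2031/2500 ≈ 0.812400
step 8 [8y] zero: DF = P = 489/625 ≈ 0.782400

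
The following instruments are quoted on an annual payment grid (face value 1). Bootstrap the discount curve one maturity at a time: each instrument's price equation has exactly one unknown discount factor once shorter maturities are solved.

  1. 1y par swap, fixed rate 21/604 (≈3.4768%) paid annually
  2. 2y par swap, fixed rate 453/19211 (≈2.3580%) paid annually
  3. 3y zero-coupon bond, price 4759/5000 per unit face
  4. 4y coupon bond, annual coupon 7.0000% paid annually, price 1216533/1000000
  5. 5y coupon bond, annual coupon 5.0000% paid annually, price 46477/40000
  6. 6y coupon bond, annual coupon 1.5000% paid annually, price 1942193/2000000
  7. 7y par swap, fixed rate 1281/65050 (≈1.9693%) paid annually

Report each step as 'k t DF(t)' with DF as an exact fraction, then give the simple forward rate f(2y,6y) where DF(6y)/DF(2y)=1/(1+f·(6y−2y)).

step 1 [1y] swap r/1=21/604: DF=(1 − 21/604·(0))/(1+21/604) = 604/625 ≈ 0.966400
step 2 [2y] swap r/1=453/19211: DF=(1 − 453/19211·(0.966400))/(1+453/19211) = 9547/10000 ≈ 0.954700
step 3 [3y] zero: DF = P = 4759/5000 ≈ 0.951800
step 4 [4y] bond c/1=7/100: DF=(1216533/1000000 − 7/100·(0.966400+0.954700+0.951800))/(1+7/100) = 949/1000 ≈ 0.949000
step 5 [5y] bond c/1=1/20: DF=(46477/40000 − 1/20·(0.966400+0.954700+0.951800+0.949000))/(1+1/20) = 4623/5000 ≈ 0.924600
step 6 [6y] bond c/1=3/200: DF=(1942193/2000000 − 3/200·(0.966400+0.954700+0.951800+0.949000+0.924600))/(1+3/200) = 4433/5000 ≈ 0.886600
step 7 [7y] swap r/1=1281/65050: DF=(1 − 1281/65050·(0.966400+0.954700+0.951800+0.949000+0.924600+0.886600))/(1+1281/65050) = 8719/10000 ≈ 0.871900

1 1 604/625
2 2 9547/10000
3 3 4759/5000
4 4 949/1000
5 5 4623/5000
6 6 4433/5000
7 7 8719/10000
f(2y,6y) = ((9547/10000)/(4433/5000) − 1)/(4) = 681/35464 ≈ 1.9203%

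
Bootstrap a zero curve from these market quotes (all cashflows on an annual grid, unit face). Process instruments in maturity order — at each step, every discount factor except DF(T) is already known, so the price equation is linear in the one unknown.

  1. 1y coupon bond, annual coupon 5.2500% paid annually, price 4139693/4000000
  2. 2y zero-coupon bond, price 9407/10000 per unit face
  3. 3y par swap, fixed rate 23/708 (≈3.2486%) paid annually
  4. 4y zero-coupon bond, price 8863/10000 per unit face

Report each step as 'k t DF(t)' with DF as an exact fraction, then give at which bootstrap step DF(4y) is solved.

step 1 [1y] bond c/1=21/400: DF=(4139693/4000000 − 21/400·(0))/(1+21/400) = 9833/10000 ≈ 0.983300
step 2 [2y] zero: DF = P = 9407/10000 ≈ 0.940700
step 3 [3y] swap r/1=23/708: DF=(1 − 23/708·(0.983300+0.940700))/(1+23/708) = 227/250 ≈ 0.908000
step 4 [4y] zero: DF = P = 8863/10000 ≈ 0.886300

1 1 9833/10000
2 2 9407/10000
3 3 227/250
4 4 8863/10000
DF(4y) is solved at step 4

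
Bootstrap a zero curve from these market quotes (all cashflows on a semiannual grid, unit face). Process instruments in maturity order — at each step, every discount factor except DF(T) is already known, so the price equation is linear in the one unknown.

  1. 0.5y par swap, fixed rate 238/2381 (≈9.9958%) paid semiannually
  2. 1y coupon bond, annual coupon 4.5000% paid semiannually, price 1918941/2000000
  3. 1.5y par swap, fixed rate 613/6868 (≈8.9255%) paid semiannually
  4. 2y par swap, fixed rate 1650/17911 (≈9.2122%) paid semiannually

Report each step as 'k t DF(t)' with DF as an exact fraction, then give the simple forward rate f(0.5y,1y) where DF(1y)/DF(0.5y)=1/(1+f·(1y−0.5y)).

step 1 [0.5y] swap r/2=119/2381: DF=(1 − 119/2381·(0))/(1+119/2381) = 2381/2500 ≈ 0.952400
step 2 [1y] bond c/2=9/400: DF=(1918941/2000000 − 9/400·(0.952400))/(1+9/400) = 4587/5000 ≈ 0.917400
step 3 [1.5y] swap r/2=613/13736: DF=(1 − 613/13736·(0.952400+0.917400))/(1+613/13736) = 4387/5000 ≈ 0.877400
step 4 [2y] swap r/2=825/17911: DF=(1 − 825/17911·(0.952400+0.917400+0.877400))/(1+825/17911) = 167/200 ≈ 0.835000

1 1/2 2381/2500
2 1 4587/5000
3 3/2 4387/5000
4 2 167/200
f(0.5y,1y) = ((2381/2500)/(4587/5000) − 1)/(1/2) = 350/4587 ≈ 7.6303%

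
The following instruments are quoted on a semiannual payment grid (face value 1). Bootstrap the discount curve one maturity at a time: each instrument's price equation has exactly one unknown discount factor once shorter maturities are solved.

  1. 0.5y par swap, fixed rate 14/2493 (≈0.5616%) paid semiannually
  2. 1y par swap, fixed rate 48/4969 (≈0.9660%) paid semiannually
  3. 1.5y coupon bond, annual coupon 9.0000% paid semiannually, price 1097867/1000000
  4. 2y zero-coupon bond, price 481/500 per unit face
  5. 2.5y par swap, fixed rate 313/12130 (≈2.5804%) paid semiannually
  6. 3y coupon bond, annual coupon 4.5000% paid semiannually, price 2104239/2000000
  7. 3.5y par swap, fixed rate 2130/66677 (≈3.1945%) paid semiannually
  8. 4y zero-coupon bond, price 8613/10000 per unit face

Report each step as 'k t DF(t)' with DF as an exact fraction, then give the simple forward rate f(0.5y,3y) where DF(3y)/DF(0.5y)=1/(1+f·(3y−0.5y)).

1 1/2 2493/2500
2 1 619/625
3 3/2 193/200
4 2 481/500
5 5/2 4687/5000
6 3 4611/5000
7 7/2 1787/2000
8 4 8613/10000
f(0.5y,3y) = ((2493/2500)/(4611/5000) − 1)/(5/2) = 50/1537 ≈ 3.2531%

step 1 [0.5y] swap r/2=7/2493: DF=(1 − 7/2493·(0))/(1+7/2493) = 2493/2500 ≈ 0.997200
step 2 [1y] swap r/2=24/4969: DF=(1 − 24/4969·(0.997200))/(1+24/4969) = 619/625 ≈ 0.990400
step 3 [1.5y] bond c/2=9/200: DF=(1097867/1000000 − 9/200·(0.997200+0.990400))/(1+9/200) = 193/200 ≈ 0.965000
step 4 [2y] zero: DF = P = 481/500 ≈ 0.962000
step 5 [2.5y] swap r/2=313/24260: DF=(1 − 313/24260·(0.997200+0.990400+0.965000+0.962000))/(1+313/24260) = 4687/5000 ≈ 0.937400
step 6 [3y] bond c/2=9/400: DF=(2104239/2000000 − 9/400·(0.997200+0.990400+0.965000+0.962000+0.937400))/(1+9/400) = 4611/5000 ≈ 0.922200
step 7 [3.5y] swap r/2=1065/66677: DF=(1 − 1065/66677·(0.997200+0.990400+0.965000+0.962000+0.937400+0.922200))/(1+1065/66677) = 1787/2000 ≈ 0.893500
step 8 [4y] zero: DF = P = 8613/10000 ≈ 0.861300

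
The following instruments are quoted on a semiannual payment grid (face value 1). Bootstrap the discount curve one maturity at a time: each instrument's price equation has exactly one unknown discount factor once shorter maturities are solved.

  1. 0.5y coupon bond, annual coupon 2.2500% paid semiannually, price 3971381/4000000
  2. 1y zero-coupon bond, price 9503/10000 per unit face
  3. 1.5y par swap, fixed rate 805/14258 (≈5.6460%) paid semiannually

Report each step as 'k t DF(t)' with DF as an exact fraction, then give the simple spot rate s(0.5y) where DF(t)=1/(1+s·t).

1 1/2 4909/5000
2 1 9503/10000
3 3/2 1839/2000
s(0.5y) = (1/(4909/5000) − 1)/(1/2) = 182/4909 ≈ 3.7075%

step 1 [0.5y] bond c/2=9/800: DF=(3971381/4000000 − 9/800·(0))/(1+9/800) = 4909/5000 ≈ 0.981800
step 2 [1y] zero: DF = P = 9503/10000 ≈ 0.950300
step 3 [1.5y] swap r/2=805/28516: DF=(1 − 805/28516·(0.981800+0.950300))/(1+805/28516) = 1839/2000 ≈ 0.919500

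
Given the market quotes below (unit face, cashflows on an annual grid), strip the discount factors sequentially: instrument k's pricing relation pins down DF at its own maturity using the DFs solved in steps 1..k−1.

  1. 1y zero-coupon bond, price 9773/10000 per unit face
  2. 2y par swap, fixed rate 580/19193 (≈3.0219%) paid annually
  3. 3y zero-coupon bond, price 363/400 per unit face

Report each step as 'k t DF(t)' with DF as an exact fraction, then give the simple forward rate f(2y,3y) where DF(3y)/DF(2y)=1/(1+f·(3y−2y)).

step 1 [1y] zero: DF = P = 9773/10000 ≈ 0.977300
step 2 [2y] swap r/1=580/19193: DF=(1 − 580/19193·(0.977300))/(1+580/19193) = 471/500 ≈ 0.942000
step 3 [3y] zero: DF = P = 363/400 ≈ 0.907500

1 1 9773/10000
2 2 471/500
3 3 363/400
f(2y,3y) = ((471/500)/(363/400) − 1)/(1) = 23/605 ≈ 3.8017%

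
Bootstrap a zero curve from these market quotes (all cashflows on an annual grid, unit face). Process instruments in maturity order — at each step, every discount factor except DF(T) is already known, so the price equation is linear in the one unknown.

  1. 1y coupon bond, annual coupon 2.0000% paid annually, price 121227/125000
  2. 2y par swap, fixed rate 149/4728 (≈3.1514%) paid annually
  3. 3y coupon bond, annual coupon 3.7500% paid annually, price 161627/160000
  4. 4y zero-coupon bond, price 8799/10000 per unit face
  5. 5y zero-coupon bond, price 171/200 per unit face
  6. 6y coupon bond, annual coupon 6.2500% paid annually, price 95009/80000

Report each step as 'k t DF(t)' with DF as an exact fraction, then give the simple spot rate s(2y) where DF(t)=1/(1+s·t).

step 1 [1y] bond c/1=1/50: DF=(121227/125000 − 1/50·(0))/(1+1/50) = 2377/2500 ≈ 0.950800
step 2 [2y] swap r/1=149/4728: DF=(1 − 149/4728·(0.950800))/(1+149/4728) = 2351/2500 ≈ 0.940400
step 3 [3y] bond c/1=3/80: DF=(161627/160000 − 3/80·(0.950800+0.940400))/(1+3/80) = 9053/10000 ≈ 0.905300
step 4 [4y] zero: DF = P = 8799/10000 ≈ 0.879900
step 5 [5y] zero: DF = P = 171/200 ≈ 0.855000
step 6 [6y] bond c/1=1/16: DF=(95009/80000 − 1/16·(0.950800+0.940400+0.905300+0.879900+0.855000))/(1+1/16) = 532/625 ≈ 0.851200

1 1 2377/2500
2 2 2351/2500
3 3 9053/10000
4 4 8799/10000
5 5 171/200
6 6 532/625
s(2y) = (1/(2351/2500) − 1)/(2) = 149/4702 ≈ 3.1689%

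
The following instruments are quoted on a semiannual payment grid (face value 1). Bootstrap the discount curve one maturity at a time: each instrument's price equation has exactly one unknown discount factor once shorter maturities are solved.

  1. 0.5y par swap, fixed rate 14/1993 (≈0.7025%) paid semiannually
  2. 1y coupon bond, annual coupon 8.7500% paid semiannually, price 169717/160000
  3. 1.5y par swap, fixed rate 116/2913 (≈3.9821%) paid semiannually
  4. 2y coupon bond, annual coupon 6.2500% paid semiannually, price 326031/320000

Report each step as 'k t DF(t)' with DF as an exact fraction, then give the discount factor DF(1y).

step 1 [0.5y] swap r/2=7/1993: DF=(1 − 7/1993·(0))/(1+7/1993) = 1993/2000 ≈ 0.996500
step 2 [1y] bond c/2=7/160: DF=(169717/160000 − 7/160·(0.996500))/(1+7/160) = 1949/2000 ≈ 0.974500
step 3 [1.5y] swap r/2=58/2913: DF=(1 − 58/2913·(0.996500+0.974500))/(1+58/2913) = 471/500 ≈ 0.942000
step 4 [2y] bond c/2=1/32: DF=(326031/320000 − 1/32·(0.996500+0.974500+0.942000))/(1+1/32) = 8997/10000 ≈ 0.899700

1 1/2 1993/2000
2 1 1949/2000
3 3/2 471/500
4 2 8997/10000
DF(1y) = 1949/2000 ≈ 0.974500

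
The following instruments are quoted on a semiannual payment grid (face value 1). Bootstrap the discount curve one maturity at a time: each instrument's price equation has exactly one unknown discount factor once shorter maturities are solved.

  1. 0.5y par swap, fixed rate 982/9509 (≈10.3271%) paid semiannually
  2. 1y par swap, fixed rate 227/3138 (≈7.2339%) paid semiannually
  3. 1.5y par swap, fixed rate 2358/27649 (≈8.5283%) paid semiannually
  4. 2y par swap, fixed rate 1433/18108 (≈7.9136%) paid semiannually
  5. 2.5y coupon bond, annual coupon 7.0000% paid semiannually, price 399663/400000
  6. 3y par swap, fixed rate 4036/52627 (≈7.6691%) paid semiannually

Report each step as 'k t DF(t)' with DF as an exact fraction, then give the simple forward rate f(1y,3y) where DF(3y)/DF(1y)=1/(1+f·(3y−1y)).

1 1/2 9509/10000
2 1 9319/10000
3 3/2 8821/10000
4 2 8567/10000
5 5/2 8429/10000
6 3 3991/5000
f(1y,3y) = ((9319/10000)/(3991/5000) − 1)/(2) = 1337/15964 ≈ 8.3751%

step 1 [0.5y] swap r/2=491/9509: DF=(1 − 491/9509·(0))/(1+491/9509) = 9509/10000 ≈ 0.950900
step 2 [1y] swap r/2=227/6276: DF=(1 − 227/6276·(0.950900))/(1+227/6276) = 9319/10000 ≈ 0.931900
step 3 [1.5y] swap r/2=1179/27649: DF=(1 − 1179/27649·(0.950900+0.931900))/(1+1179/27649) = 8821/10000 ≈ 0.882100
step 4 [2y] swap r/2=1433/36216: DF=(1 − 1433/36216·(0.950900+0.931900+0.882100))/(1+1433/36216) = 8567/10000 ≈ 0.856700
step 5 [2.5y] bond c/2=7/200: DF=(399663/400000 − 7/200·(0.950900+0.931900+0.882100+0.856700))/(1+7/200) = 8429/10000 ≈ 0.842900
step 6 [3y] swap r/2=2018/52627: DF=(1 − 2018/52627·(0.950900+0.931900+0.882100+0.856700+0.842900))/(1+2018/52627) = 3991/5000 ≈ 0.798200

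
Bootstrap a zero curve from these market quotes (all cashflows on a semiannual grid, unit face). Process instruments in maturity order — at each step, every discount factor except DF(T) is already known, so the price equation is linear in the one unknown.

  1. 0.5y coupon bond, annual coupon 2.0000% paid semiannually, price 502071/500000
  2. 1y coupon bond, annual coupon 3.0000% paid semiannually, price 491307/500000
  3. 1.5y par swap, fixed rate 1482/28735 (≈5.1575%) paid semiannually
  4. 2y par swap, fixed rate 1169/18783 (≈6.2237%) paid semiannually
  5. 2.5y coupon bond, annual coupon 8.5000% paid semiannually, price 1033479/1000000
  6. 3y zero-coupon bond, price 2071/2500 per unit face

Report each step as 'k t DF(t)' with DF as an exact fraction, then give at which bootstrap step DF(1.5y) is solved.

1 1/2 4971/5000
2 1 4767/5000
3 3/2 9259/10000
4 2 8831/10000
5 5/2 4191/5000
6 3 2071/2500
DF(1.5y) is solved at step 3

step 1 [0.5y] bond c/2=1/100: DF=(502071/500000 − 1/100·(0))/(1+1/100) = 4971/5000 ≈ 0.994200
step 2 [1y] bond c/2=3/200: DF=(491307/500000 − 3/200·(0.994200))/(1+3/200) = 4767/5000 ≈ 0.953400
step 3 [1.5y] swap r/2=741/28735: DF=(1 − 741/28735·(0.994200+0.953400))/(1+741/28735) = 9259/10000 ≈ 0.925900
step 4 [2y] swap r/2=1169/37566: DF=(1 − 1169/37566·(0.994200+0.953400+0.925900))/(1+1169/37566) = 8831/10000 ≈ 0.883100
step 5 [2.5y] bond c/2=17/400: DF=(1033479/1000000 − 17/400·(0.994200+0.953400+0.925900+0.883100))/(1+17/400) = 4191/5000 ≈ 0.838200
step 6 [3y] zero: DF = P = 2071/2500 ≈ 0.828400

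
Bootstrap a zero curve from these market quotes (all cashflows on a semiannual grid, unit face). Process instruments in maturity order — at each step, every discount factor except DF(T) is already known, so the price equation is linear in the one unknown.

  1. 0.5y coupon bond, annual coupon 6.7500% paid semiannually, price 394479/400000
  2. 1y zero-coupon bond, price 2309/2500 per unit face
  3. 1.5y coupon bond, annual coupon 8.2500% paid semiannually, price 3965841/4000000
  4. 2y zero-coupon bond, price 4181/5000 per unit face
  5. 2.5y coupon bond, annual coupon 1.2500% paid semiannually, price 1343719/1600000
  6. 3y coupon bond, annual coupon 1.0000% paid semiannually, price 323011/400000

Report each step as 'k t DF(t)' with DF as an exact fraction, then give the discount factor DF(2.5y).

step 1 [0.5y] bond c/2=27/800: DF=(394479/400000 − 27/800·(0))/(1+27/800) = 477/500 ≈ 0.954000
step 2 [1y] zero: DF = P = 2309/2500 ≈ 0.923600
step 3 [1.5y] bond c/2=33/800: DF=(3965841/4000000 − 33/800·(0.954000+0.923600))/(1+33/800) = 4389/5000 ≈ 0.877800
step 4 [2y] zero: DF = P = 4181/5000 ≈ 0.836200
step 5 [2.5y] bond c/2=1/160: DF=(1343719/1600000 − 1/160·(0.954000+0.923600+0.877800+0.836200))/(1+1/160) = 8123/10000 ≈ 0.812300
step 6 [3y] bond c/2=1/200: DF=(323011/400000 − 1/200·(0.954000+0.923600+0.877800+0.836200+0.812300))/(1+1/200) = 977/1250 ≈ 0.781600

1 1/2 477/500
2 1 2309/2500
3 3/2 4389/5000
4 2 4181/5000
5 5/2 8123/10000
6 3 977/1250
DF(2.5y) = 8123/10000 ≈ 0.812300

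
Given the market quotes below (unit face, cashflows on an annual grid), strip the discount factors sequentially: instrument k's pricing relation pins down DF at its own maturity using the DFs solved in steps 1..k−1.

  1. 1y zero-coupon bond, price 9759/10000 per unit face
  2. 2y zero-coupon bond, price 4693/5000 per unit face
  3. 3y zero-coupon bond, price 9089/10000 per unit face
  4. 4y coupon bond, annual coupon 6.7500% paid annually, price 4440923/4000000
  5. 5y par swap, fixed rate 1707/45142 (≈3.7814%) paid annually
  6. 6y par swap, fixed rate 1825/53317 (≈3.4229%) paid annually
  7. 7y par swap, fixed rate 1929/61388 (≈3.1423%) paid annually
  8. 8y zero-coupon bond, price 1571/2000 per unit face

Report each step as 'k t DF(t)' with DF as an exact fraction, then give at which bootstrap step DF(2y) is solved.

step 1 [1y] zero: DF = P = 9759/10000 ≈ 0.975900
step 2 [2y] zero: DF = P = 4693/5000 ≈ 0.938600
step 3 [3y] zero: DF = P = 9089/10000 ≈ 0.908900
step 4 [4y] bond c/1=27/400: DF=(4440923/4000000 − 27/400·(0.975900+0.938600+0.908900))/(1+27/400) = 1723/2000 ≈ 0.861500
step 5 [5y] swap r/1=1707/45142: DF=(1 − 1707/45142·(0.975900+0.938600+0.908900+0.861500))/(1+1707/45142) = 8293/10000 ≈ 0.829300
step 6 [6y] swap r/1=1825/53317: DF=(1 − 1825/53317·(0.975900+0.938600+0.908900+0.861500+0.829300))/(1+1825/53317) = 327/400 ≈ 0.817500
step 7 [7y] swap r/1=1929/61388: DF=(1 − 1929/61388·(0.975900+0.938600+0.908900+0.861500+0.829300+0.817500))/(1+1929/61388) = 8071/10000 ≈ 0.807100
step 8 [8y] zero: DF = P = 1571/2000 ≈ 0.785500

1 1 9759/10000
2 2 4693/5000
3 3 9089/10000
4 4 1723/2000
5 5 8293/10000
6 6 327/400
7 7 8071/10000
8 8 1571/2000
DF(2y) is solved at step 2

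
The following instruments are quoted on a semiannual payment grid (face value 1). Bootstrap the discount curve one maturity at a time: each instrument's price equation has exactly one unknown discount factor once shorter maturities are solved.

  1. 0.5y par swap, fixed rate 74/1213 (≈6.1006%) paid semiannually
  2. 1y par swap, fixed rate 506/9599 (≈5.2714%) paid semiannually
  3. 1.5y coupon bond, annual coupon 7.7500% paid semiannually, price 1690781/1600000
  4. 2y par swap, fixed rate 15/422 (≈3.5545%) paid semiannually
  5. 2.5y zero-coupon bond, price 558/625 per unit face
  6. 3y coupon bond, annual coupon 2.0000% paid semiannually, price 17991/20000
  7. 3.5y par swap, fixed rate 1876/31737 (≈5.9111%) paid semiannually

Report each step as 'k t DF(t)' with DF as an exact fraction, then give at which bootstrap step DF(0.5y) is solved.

1 1/2 1213/1250
2 1 4747/5000
3 3/2 9457/10000
4 2 373/400
5 5/2 558/625
6 3 4221/5000
7 7/2 2031/2500
DF(0.5y) is solved at step 1

step 1 [0.5y] swap r/2=37/1213: DF=(1 − 37/1213·(0))/(1+37/1213) = 1213/1250 ≈ 0.970400
step 2 [1y] swap r/2=253/9599: DF=(1 − 253/9599·(0.970400))/(1+253/9599) = 4747/5000 ≈ 0.949400
step 3 [1.5y] bond c/2=31/800: DF=(1690781/1600000 − 31/800·(0.970400+0.949400))/(1+31/800) = 9457/10000 ≈ 0.945700
step 4 [2y] swap r/2=15/844: DF=(1 − 15/844·(0.970400+0.949400+0.945700))/(1+15/844) = 373/400 ≈ 0.932500
step 5 [2.5y] zero: DF = P = 558/625 ≈ 0.892800
step 6 [3y] bond c/2=1/100: DF=(17991/20000 − 1/100·(0.970400+0.949400+0.945700+0.932500+0.892800))/(1+1/100) = 4221/5000 ≈ 0.844200
step 7 [3.5y] swap r/2=938/31737: DF=(1 − 938/31737·(0.970400+0.949400+0.945700+0.932500+0.892800+0.844200))/(1+938/31737) = 2031/2500 ≈ 0.812400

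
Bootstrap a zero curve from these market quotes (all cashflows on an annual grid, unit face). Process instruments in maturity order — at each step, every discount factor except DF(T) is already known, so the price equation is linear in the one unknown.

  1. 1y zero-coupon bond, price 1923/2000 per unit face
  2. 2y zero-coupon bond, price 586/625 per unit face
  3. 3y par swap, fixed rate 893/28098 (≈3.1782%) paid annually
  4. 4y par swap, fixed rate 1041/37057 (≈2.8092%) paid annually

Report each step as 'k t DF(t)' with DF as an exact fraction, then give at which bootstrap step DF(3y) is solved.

step 1 [1y] zero: DF = P = 1923/2000 ≈ 0.961500
step 2 [2y] zero: DF = P = 586/625 ≈ 0.937600
step 3 [3y] swap r/1=893/28098: DF=(1 − 893/28098·(0.961500+0.937600))/(1+893/28098) = 9107/10000 ≈ 0.910700
step 4 [4y] swap r/1=1041/37057: DF=(1 − 1041/37057·(0.961500+0.937600+0.910700))/(1+1041/37057) = 8959/10000 ≈ 0.895900

1 1 1923/2000
2 2 586/625
3 3 9107/10000
4 4 8959/10000
DF(3y) is solved at step 3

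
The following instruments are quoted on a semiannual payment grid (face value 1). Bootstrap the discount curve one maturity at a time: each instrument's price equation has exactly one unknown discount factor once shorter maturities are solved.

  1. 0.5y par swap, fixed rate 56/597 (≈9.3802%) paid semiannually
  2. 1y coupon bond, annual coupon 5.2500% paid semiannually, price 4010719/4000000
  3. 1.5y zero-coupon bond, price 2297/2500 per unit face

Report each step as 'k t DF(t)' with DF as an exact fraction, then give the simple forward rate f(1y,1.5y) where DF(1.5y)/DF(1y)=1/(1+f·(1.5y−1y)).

1 1/2 597/625
2 1 4763/5000
3 3/2 2297/2500
f(1y,1.5y) = ((4763/5000)/(2297/2500) − 1)/(1/2) = 169/2297 ≈ 7.3574%

step 1 [0.5y] swap r/2=28/597: DF=(1 − 28/597·(0))/(1+28/597) = 597/625 ≈ 0.955200
step 2 [1y] bond c/2=21/800: DF=(4010719/4000000 − 21/800·(0.955200))/(1+21/800) = 4763/5000 ≈ 0.952600
step 3 [1.5y] zero: DF = P = 2297/2500 ≈ 0.918800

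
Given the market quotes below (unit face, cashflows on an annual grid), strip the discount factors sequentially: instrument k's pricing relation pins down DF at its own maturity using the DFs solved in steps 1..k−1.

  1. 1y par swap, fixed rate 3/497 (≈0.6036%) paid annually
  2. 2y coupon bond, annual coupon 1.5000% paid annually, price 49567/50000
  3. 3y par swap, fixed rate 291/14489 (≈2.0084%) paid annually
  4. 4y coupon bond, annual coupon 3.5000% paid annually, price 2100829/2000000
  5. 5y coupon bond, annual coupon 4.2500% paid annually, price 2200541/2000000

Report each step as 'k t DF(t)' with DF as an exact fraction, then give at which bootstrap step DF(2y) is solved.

1 1 497/500
2 2 481/500
3 3 4709/5000
4 4 9169/10000
5 5 8999/10000
DF(2y) is solved at step 2

step 1 [1y] swap r/1=3/497: DF=(1 − 3/497·(0))/(1+3/497) = 497/500 ≈ 0.994000
step 2 [2y] bond c/1=3/200: DF=(49567/50000 − 3/200·(0.994000))/(1+3/200) = 481/500 ≈ 0.962000
step 3 [3y] swap r/1=291/14489: DF=(1 − 291/14489·(0.994000+0.962000))/(1+291/14489) = 4709/5000 ≈ 0.941800
step 4 [4y] bond c/1=7/200: DF=(2100829/2000000 − 7/200·(0.994000+0.962000+0.941800))/(1+7/200) = 9169/10000 ≈ 0.916900
step 5 [5y] bond c/1=17/400: DF=(2200541/2000000 − 17/400·(0.994000+0.962000+0.941800+0.916900))/(1+17/400) = 8999/10000 ≈ 0.899900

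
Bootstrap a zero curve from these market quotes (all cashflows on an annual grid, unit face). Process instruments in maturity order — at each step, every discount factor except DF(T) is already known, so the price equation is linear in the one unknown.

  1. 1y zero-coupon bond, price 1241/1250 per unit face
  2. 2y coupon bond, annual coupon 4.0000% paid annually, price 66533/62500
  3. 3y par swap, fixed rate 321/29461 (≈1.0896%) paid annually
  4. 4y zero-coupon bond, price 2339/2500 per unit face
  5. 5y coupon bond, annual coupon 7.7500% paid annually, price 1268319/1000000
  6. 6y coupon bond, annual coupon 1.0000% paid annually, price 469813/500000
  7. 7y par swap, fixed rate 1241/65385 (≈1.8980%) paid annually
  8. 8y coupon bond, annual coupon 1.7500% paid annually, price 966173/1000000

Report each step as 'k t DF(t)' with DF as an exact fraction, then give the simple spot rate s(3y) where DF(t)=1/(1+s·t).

step 1 [1y] zero: DF = P = 1241/1250 ≈ 0.992800
step 2 [2y] bond c/1=1/25: DF=(66533/62500 − 1/25·(0.992800))/(1+1/25) = 4927/5000 ≈ 0.985400
step 3 [3y] swap r/1=321/29461: DF=(1 − 321/29461·(0.992800+0.985400))/(1+321/29461) = 9679/10000 ≈ 0.967900
step 4 [4y] zero: DF = P = 2339/2500 ≈ 0.935600
step 5 [5y] bond c/1=31/400: DF=(1268319/1000000 − 31/400·(0.992800+0.985400+0.967900+0.935600))/(1+31/400) = 8979/10000 ≈ 0.897900
step 6 [6y] bond c/1=1/100: DF=(469813/500000 − 1/100·(0.992800+0.985400+0.967900+0.935600+0.897900))/(1+1/100) = 883/1000 ≈ 0.883000
step 7 [7y] swap r/1=1241/65385: DF=(1 − 1241/65385·(0.992800+0.985400+0.967900+0.935600+0.897900+0.883000))/(1+1241/65385) = 8759/10000 ≈ 0.875900
step 8 [8y] bond c/1=7/400: DF=(966173/1000000 − 7/400·(0.992800+0.985400+0.967900+0.935600+0.897900+0.883000+0.875900))/(1+7/400) = 8371/10000 ≈ 0.837100

1 1 1241/1250
2 2 4927/5000
3 3 9679/10000
4 4 2339/2500
5 5 8979/10000
6 6 883/1000
7 7 8759/10000
8 8 8371/10000
s(3y) = (1/(9679/10000) − 1)/(3) = 107/9679 ≈ 1.1055%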